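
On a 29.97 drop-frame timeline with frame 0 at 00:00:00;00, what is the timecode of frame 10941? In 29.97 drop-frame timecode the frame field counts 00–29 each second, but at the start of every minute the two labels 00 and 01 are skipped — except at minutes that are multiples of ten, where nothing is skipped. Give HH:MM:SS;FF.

00:06:05;03

Ten DF minutes hold 17982 frames, so frame 10941 lies in block 0 (frames 0–17981) with 10941 frames into that block.
The block's first minute is 1800 frames and the rest 1798 each; 10941 frames reaches minute 6, so 0 × 18 + 6 × 2 = 12 labels have been skipped so far.
Adding those back, label number 10941 + 12 = 10953 at 30 labels/s is 365 s + 3 f = 0 h 6 min 5 s frame 3, i.e. 00:06:05;03.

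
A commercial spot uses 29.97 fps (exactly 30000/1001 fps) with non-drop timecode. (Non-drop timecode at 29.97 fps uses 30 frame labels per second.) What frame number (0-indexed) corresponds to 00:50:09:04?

90274

Total seconds to the label: (0 × 3600 + 50 × 60 + 9) = 3009.
Frame index = 3009 × 30 + 4 = 90274.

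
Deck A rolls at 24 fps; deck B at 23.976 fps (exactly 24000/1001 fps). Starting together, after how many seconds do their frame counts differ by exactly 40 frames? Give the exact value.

The gap grows by |24000/1001 − 24| = 24/1001 frames per second.
Time for a 40-frame gap: 40 ÷ (24/1001) = 5005/3 s.

5005/3 seconds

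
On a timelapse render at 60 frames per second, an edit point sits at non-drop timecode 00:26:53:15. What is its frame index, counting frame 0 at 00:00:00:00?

96795

Total seconds to the label: (0 × 3600 + 26 × 60 + 53) = 1613.
Frame index = 1613 × 60 + 15 = 96795.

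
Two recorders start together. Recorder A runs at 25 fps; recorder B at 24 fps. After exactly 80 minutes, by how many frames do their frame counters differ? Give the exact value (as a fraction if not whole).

80 min = 4800 s.
A emits 25 × 4800 = 120000 frames; B emits 24 × 4800 = 115200.
Difference = 4800 frames; B is behind A.

4800 frames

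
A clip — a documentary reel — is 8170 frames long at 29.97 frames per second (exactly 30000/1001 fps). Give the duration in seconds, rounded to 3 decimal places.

Running time = 8170 × 1001/30000 = 817817/3000 s ≈ 272.606 s.

272.606 seconds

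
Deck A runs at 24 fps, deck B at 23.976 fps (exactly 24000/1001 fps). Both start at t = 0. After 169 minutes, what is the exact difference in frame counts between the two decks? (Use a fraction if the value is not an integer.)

18720/77 frames

169 min = 10140 s.
A emits 24 × 10140 = 243360 frames; B emits 24000/1001 × 10140 = 18720000/77.
Difference = 18720/77 frames (≈ 243.1169); B is behind A.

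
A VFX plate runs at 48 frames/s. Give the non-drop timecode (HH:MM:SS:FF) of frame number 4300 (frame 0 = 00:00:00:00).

4300 ÷ 48 = 89 full seconds, remainder 28 frames.
89 s = 0 h 1 min 29 s.
Timecode: 00:01:29:28.

00:01:29:28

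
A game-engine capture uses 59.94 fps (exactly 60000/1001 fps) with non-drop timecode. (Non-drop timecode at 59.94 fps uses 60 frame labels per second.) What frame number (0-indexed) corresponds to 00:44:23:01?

Total seconds to the label: (0 × 3600 + 44 × 60 + 23) = 2663.
Frame index = 2663 × 60 + 1 = 159781.

frame 159781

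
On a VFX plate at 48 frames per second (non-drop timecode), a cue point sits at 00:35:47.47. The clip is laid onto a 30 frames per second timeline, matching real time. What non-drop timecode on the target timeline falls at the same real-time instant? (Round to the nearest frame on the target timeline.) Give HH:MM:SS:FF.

Source frame index: (0×3600 + 35×60 + 47) × 48 + 47 = 103103.
Real time: 103103 / (48) = 103103/48 s.
Target frame: (103103/48) × (30) = 515515/8 ≈ 64439.375 → 64439.
At 30 labels/s: frame 64439 → 00:35:47:29.

00:35:47:29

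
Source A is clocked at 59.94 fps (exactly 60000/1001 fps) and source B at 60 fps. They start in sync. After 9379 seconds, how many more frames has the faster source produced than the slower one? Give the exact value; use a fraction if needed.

562740/1001 frames

A emits 60000/1001 × 9379 = 562740000/1001 frames; B emits 60 × 9379 = 562740.
Difference = 562740/1001 frames (≈ 562.1778); B is ahead of A.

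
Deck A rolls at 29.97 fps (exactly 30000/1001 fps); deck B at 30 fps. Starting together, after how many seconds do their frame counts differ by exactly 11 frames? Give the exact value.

The gap grows by |30 − 30000/1001| = 30/1001 frames per second.
Time for a 11-frame gap: 11 ÷ (30/1001) = 11011/30 s.

11011/30 seconds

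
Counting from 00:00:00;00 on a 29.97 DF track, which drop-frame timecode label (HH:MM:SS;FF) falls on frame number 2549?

Ten DF minutes hold 17982 frames, so frame 2549 lies in block 0 (frames 0–17981) with 2549 frames into that block.
The block's first minute is 1800 frames and the rest 1798 each; 2549 frames reaches minute 1, so 0 × 18 + 1 × 2 = 2 labels have been skipped so far.
Adding those back, label number 2549 + 2 = 2551 at 30 labels/s is 85 s + 1 f = 0 h 1 min 25 s frame 1, i.e. 00:01:25;01.

00:01:25;01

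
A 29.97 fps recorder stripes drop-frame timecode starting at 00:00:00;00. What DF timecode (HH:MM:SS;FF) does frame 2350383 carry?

21:47:04;17

Each 10-minute DF block holds 10 × 60 × 30 − 9 × 2 = 17982 frames. 2350383 ÷ 17982 → 130 full blocks, remainder 12723.
Within the partial block the first minute is 1800 frames and each further minute 1798, so 7 further minute boundaries passed. Total skipped labels = 18 × 130 + 2 × 7 = 2354.
Non-drop label index = 2350383 + 2354 = 2352737; at 30 labels/s that is 21:47:04:17, i.e. DF 21:47:04;17.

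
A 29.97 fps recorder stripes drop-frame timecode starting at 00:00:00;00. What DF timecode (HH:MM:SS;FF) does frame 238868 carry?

02:12:50;06

Each 10-minute DF block holds 10 × 60 × 30 − 9 × 2 = 17982 frames. 238868 ÷ 17982 → 13 full blocks, remainder 5102.
Within the partial block the first minute is 1800 frames and each further minute 1798, so 2 further minute boundaries passed. Total skipped labels = 18 × 13 + 2 × 2 = 238.
Non-drop label index = 238868 + 238 = 239106; at 30 labels/s that is 02:12:50:06, i.e. DF 02:12:50;06.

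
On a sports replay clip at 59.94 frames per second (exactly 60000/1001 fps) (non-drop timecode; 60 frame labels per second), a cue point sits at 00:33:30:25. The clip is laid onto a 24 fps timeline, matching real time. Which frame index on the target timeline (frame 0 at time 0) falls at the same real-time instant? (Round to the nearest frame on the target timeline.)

frame 48298

Source frame index: (0×3600 + 33×60 + 30) × 60 + 25 = 120625.
Real time: 120625 / (60000/1001) = 193193/96 s.
Target frame: (193193/96) × (24) = 193193/4 ≈ 48298.250 → 48298.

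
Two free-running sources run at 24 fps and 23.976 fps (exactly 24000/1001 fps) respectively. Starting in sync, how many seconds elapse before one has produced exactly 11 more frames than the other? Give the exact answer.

11011/24 seconds

The gap grows by |24000/1001 − 24| = 24/1001 frames per second.
Time for a 11-frame gap: 11 ÷ (24/1001) = 11011/24 s.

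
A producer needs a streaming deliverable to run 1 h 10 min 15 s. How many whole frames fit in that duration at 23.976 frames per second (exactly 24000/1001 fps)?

1 h 10 min 15 s = 4215 s.
Frames = 4215 × 24000/1001 = 101160000/1001 ≈ 101058.9411.
Complete frames: 101058.

101058 frames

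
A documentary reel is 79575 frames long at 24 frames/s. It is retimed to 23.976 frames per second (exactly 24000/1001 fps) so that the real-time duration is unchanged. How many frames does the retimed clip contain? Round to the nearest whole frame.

79496 frames

Frames at target rate = 79575 × (24000/1001) / (24) = 79575000/1001 ≈ 79495.504.
Nearest whole frame: 79496.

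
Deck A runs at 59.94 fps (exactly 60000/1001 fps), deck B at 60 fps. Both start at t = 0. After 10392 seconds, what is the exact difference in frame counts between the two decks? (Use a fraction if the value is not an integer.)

623520/1001 frames

A emits 60000/1001 × 10392 = 623520000/1001 frames; B emits 60 × 10392 = 623520.
Difference = 623520/1001 frames (≈ 622.8971); B is ahead of A.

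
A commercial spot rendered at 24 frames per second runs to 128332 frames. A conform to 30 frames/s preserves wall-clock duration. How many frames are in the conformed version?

160415 frames

Target frames = source frames × (target rate / source rate) = 128332 × (30)/(24) = 128332 × 5/4 = 160415.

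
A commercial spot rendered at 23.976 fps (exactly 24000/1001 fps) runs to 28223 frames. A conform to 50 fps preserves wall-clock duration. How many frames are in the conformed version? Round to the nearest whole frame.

Frames at target rate = 28223 × (50) / (24000/1001) = 28251223/480 ≈ 58856.715.
Nearest whole frame: 58857.

58857 frames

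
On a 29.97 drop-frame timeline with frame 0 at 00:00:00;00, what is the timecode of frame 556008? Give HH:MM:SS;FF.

Ten DF minutes hold 17982 frames, so frame 556008 lies in block 30 (frames 539460–557441) with 16548 frames into that block.
The block's first minute is 1800 frames and the rest 1798 each; 16548 frames reaches minute 9, so 30 × 18 + 9 × 2 = 558 labels have been skipped so far.
Adding those back, label number 556008 + 558 = 556566 at 30 labels/s is 18552 s + 6 f = 5 h 9 min 12 s frame 6, i.e. 05:09:12;06.

05:09:12;06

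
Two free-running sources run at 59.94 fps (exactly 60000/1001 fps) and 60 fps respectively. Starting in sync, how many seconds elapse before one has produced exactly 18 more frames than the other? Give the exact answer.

The gap grows by |60 − 60000/1001| = 60/1001 frames per second.
Time for a 18-frame gap: 18 ÷ (60/1001) = 300.3 s.

300.3 seconds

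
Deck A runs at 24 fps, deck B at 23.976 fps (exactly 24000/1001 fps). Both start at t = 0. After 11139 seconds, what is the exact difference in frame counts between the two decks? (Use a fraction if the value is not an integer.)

A emits 24 × 11139 = 267336 frames; B emits 24000/1001 × 11139 = 267336000/1001.
Difference = 267336/1001 frames (≈ 267.0689); B is behind A.

267336/1001 frames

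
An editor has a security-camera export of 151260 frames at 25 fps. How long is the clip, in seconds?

6050.4 seconds

Running time = 151260 / (25) = 6050.4 s.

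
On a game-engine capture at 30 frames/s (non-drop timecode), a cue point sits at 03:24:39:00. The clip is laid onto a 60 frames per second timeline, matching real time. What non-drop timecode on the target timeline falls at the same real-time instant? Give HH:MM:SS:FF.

03:24:39:00

Source frame index: (3×3600 + 24×60 + 39) × 30 + 0 = 368370.
Real time: 368370 / (30) = 12279 s.
Target frame: (12279) × (60) = 736740.
At 60 labels/s: frame 736740 → 03:24:39:00.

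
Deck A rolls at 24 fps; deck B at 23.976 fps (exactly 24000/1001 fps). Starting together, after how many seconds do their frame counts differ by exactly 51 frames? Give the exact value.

The gap grows by |24000/1001 − 24| = 24/1001 frames per second.
Time for a 51-frame gap: 51 ÷ (24/1001) = 2127.125 s.

2127.125 seconds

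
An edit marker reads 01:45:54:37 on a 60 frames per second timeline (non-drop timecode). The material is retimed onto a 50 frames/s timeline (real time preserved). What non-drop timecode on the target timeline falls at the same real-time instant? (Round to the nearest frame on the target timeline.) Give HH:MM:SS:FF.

Source frame index: (1×3600 + 45×60 + 54) × 60 + 37 = 381277.
Real time: 381277 / (60) = 381277/60 s.
Target frame: (381277/60) × (50) = 1906385/6 ≈ 317730.833 → 317731.
At 50 labels/s: frame 317731 → 01:45:54:31.

01:45:54:31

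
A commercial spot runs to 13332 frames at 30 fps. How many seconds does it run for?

Running time = 13332 / (30) = 444.4 s.

444.4 seconds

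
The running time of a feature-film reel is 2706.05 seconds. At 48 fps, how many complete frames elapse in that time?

129890 frames

Frames = 2706.05 × 48 = 649452/5 ≈ 129890.4000.
Complete frames: 129890.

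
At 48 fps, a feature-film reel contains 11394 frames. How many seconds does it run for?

Running time = 11394 / (48) = 237.375 s.

237.375 seconds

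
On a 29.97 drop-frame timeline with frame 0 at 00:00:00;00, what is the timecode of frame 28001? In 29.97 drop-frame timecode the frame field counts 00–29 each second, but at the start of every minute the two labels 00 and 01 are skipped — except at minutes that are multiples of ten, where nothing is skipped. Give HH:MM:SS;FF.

00:15:34;09

Each 10-minute DF block holds 10 × 60 × 30 − 9 × 2 = 17982 frames. 28001 ÷ 17982 → 1 full block, remainder 10019.
Within the partial block the first minute is 1800 frames and each further minute 1798, so 5 further minute boundaries passed. Total skipped labels = 18 × 1 + 2 × 5 = 28.
Non-drop label index = 28001 + 28 = 28029; at 30 labels/s that is 00:15:34:09, i.e. DF 00:15:34;09.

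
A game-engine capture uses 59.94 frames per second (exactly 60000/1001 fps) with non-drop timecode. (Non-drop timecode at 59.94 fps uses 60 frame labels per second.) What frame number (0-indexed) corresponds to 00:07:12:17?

Total seconds to the label: (0 × 3600 + 7 × 60 + 12) = 432.
Frame index = 432 × 60 + 17 = 25937.

25937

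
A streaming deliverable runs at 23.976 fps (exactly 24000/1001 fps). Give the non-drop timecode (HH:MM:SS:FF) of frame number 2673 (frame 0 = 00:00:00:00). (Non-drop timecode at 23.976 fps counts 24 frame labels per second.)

2673 ÷ 24 = 111 full seconds, remainder 9 frames.
111 s = 0 h 1 min 51 s.
Timecode: 00:01:51:09.

00:01:51:09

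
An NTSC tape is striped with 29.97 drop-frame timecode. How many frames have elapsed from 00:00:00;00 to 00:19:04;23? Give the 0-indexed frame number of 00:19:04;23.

34307

Complete 10-minute blocks: 1, each 17982 frames → 17982.
Remaining 9 whole minutes in the current block: 1800 + 8 × 1798 = 16184 frames.
Within the current minute: 4 × 30 + 23 − 2 = 141 (labels ;00/;01 skipped at this minute). Total = 17982 + 16184 + 141 = 34307.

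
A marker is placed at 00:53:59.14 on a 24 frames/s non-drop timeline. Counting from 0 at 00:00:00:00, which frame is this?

77750

Total seconds to the label: (0 × 3600 + 53 × 60 + 59) = 3239.
Frame index = 3239 × 24 + 14 = 77750.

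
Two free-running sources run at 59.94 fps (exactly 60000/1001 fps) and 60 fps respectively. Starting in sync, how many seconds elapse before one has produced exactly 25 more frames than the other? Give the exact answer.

5005/12 seconds

The gap grows by |60 − 60000/1001| = 60/1001 frames per second.
Time for a 25-frame gap: 25 ÷ (60/1001) = 5005/12 s.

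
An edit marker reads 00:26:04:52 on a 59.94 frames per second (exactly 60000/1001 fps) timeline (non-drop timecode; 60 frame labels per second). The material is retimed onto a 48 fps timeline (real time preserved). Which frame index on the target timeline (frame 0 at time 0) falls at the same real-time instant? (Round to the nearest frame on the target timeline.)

frame 75189

Source frame index: (0×3600 + 26×60 + 4) × 60 + 52 = 93892.
Real time: 93892 / (60000/1001) = 23496473/15000 s.
Target frame: (23496473/15000) × (48) = 46992946/625 ≈ 75188.714 → 75189.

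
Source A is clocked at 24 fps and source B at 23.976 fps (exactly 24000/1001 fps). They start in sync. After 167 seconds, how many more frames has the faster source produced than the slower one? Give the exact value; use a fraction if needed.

4008/1001 frames

A emits 24 × 167 = 4008 frames; B emits 24000/1001 × 167 = 4008000/1001.
Difference = 4008/1001 frames (≈ 4.0040); B is behind A.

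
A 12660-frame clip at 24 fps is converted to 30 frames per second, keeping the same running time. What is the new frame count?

Target frames = source frames × (target rate / source rate) = 12660 × (30)/(24) = 12660 × 5/4 = 15825.

15825 frames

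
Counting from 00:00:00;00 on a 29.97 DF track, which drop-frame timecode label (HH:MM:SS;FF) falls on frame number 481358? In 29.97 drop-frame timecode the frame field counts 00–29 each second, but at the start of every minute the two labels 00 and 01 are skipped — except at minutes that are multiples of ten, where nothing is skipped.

Ten DF minutes hold 17982 frames, so frame 481358 lies in block 26 (frames 467532–485513) with 13826 frames into that block.
The block's first minute is 1800 frames and the rest 1798 each; 13826 frames reaches minute 7, so 26 × 18 + 7 × 2 = 482 labels have been skipped so far.
Adding those back, label number 481358 + 482 = 481840 at 30 labels/s is 16061 s + 10 f = 4 h 27 min 41 s frame 10, i.e. 04:27:41;10.

04:27:41;10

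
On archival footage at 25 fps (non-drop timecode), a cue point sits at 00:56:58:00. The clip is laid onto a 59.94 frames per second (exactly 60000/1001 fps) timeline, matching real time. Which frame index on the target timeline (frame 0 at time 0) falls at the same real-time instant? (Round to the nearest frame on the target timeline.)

frame 204875

Source frame index: (0×3600 + 56×60 + 58) × 25 + 0 = 85450.
Real time: 85450 / (25) = 3418 s.
Target frame: (3418) × (60000/1001) = 205080000/1001 ≈ 204875.125 → 204875.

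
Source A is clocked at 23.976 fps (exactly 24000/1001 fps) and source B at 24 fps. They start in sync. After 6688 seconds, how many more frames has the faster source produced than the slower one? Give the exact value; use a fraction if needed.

A emits 24000/1001 × 6688 = 14592000/91 frames; B emits 24 × 6688 = 160512.
Difference = 14592/91 frames (≈ 160.3516); B is ahead of A.

14592/91 frames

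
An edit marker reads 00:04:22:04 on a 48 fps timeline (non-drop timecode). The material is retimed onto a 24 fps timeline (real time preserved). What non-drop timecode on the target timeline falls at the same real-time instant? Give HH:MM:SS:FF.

Source frame index: (0×3600 + 4×60 + 22) × 48 + 4 = 12580.
Real time: 12580 / (48) = 3145/12 s.
Target frame: (3145/12) × (24) = 6290.
At 24 labels/s: frame 6290 → 00:04:22:02.

00:04:22:02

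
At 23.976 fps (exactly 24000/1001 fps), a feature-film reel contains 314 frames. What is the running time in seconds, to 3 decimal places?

13.096 seconds

Running time = 314 × 1001/24000 = 157157/12000 s ≈ 13.096 s.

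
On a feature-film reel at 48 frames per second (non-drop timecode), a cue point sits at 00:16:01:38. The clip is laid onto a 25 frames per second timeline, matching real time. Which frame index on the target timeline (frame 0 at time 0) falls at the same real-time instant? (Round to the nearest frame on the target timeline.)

Source frame index: (0×3600 + 16×60 + 1) × 48 + 38 = 46166.
Real time: 46166 / (48) = 23083/24 s.
Target frame: (23083/24) × (25) = 577075/24 ≈ 24044.792 → 24045.

frame 24045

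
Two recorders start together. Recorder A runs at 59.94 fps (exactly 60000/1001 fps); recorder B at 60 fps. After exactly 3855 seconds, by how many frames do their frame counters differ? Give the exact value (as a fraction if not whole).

A emits 60000/1001 × 3855 = 231300000/1001 frames; B emits 60 × 3855 = 231300.
Difference = 231300/1001 frames (≈ 231.0689); B is ahead of A.

231300/1001 frames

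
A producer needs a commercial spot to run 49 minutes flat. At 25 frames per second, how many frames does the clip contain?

73500 frames

49 min = 2940 s.
Frames = 2940 × 25 = 73500.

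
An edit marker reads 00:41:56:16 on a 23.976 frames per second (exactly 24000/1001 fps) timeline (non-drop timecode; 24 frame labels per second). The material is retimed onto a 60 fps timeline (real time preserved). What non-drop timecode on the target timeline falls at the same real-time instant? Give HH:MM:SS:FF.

Source frame index: (0×3600 + 41×60 + 56) × 24 + 16 = 60400.
Real time: 60400 / (24000/1001) = 151151/60 s.
Target frame: (151151/60) × (60) = 151151.
At 60 labels/s: frame 151151 → 00:41:59:11.

00:41:59:11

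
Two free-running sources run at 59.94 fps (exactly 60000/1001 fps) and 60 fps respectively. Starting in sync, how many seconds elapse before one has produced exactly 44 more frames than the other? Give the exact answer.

11011/15 seconds

The gap grows by |60 − 60000/1001| = 60/1001 frames per second.
Time for a 44-frame gap: 44 ÷ (60/1001) = 11011/15 s.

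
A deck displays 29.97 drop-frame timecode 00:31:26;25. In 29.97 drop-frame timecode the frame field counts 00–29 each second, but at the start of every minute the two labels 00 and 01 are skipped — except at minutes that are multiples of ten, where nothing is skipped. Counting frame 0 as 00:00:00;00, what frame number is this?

56549

As if non-drop at 30 labels/s: (0 × 3600 + 31 × 60 + 26) × 30 + 25 = 56605.
Minute boundaries passed: 31; those not divisible by 10: 31 − 3 = 28; dropped labels = 2 × 28 = 56.
Actual frame index = 56605 − 56 = 56549.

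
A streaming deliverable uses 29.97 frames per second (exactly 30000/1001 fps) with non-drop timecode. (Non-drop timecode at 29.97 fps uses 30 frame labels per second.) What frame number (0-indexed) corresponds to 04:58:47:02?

Total seconds to the label: (4 × 3600 + 58 × 60 + 47) = 17927.
Frame index = 17927 × 30 + 2 = 537812.

frame 537812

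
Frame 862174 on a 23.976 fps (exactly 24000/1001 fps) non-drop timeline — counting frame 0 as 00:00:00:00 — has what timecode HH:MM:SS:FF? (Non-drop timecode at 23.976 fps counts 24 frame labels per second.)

09:58:43:22

862174 ÷ 24 = 35923 full seconds, remainder 22 frames.
35923 s = 9 h 58 min 43 s.
Timecode: 09:58:43:22.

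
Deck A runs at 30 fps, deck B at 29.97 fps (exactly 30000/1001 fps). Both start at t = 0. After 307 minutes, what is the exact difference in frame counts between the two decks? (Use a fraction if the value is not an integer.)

552600/1001 frames

307 min = 18420 s.
A emits 30 × 18420 = 552600 frames; B emits 30000/1001 × 18420 = 552600000/1001.
Difference = 552600/1001 frames (≈ 552.0480); B is behind A.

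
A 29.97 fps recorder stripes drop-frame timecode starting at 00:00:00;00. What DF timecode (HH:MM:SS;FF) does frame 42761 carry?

Ten DF minutes hold 17982 frames, so frame 42761 lies in block 2 (frames 35964–53945) with 6797 frames into that block.
The block's first minute is 1800 frames and the rest 1798 each; 6797 frames reaches minute 3, so 2 × 18 + 3 × 2 = 42 labels have been skipped so far.
Adding those back, label number 42761 + 42 = 42803 at 30 labels/s is 1426 s + 23 f = 0 h 23 min 46 s frame 23, i.e. 00:23:46;23.

00:23:46;23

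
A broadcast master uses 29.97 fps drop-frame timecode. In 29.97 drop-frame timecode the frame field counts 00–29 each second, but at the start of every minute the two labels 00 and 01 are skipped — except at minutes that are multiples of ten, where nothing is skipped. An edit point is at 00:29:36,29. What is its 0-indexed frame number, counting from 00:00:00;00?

53255

As if non-drop at 30 labels/s: (0 × 3600 + 29 × 60 + 36) × 30 + 29 = 53309.
Minute boundaries passed: 29; those not divisible by 10: 29 − 2 = 27; dropped labels = 2 × 27 = 54.
Actual frame index = 53309 − 54 = 53255.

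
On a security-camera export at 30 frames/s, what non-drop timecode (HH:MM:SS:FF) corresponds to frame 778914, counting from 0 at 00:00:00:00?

07:12:43:24

778914 ÷ 30 = 25963 full seconds, remainder 24 frames.
25963 s = 7 h 12 min 43 s.
Timecode: 07:12:43:24.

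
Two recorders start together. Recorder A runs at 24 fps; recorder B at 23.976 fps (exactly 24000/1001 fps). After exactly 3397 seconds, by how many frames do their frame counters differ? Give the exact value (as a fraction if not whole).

81528/1001 frames

A emits 24 × 3397 = 81528 frames; B emits 24000/1001 × 3397 = 81528000/1001.
Difference = 81528/1001 frames (≈ 81.4466); B is behind A.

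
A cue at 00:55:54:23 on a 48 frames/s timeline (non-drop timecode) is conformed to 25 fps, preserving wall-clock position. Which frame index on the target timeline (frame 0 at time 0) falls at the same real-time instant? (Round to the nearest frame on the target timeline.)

frame 83862

Source frame index: (0×3600 + 55×60 + 54) × 48 + 23 = 161015.
Real time: 161015 / (48) = 161015/48 s.
Target frame: (161015/48) × (25) = 4025375/48 ≈ 83861.979 → 83862.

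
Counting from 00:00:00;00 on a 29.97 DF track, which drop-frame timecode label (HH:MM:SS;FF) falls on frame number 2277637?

Ten DF minutes hold 17982 frames, so frame 2277637 lies in block 126 (frames 2265732–2283713) with 11905 frames into that block.
The block's first minute is 1800 frames and the rest 1798 each; 11905 frames reaches minute 6, so 126 × 18 + 6 × 2 = 2280 labels have been skipped so far.
Adding those back, label number 2277637 + 2280 = 2279917 at 30 labels/s is 75997 s + 7 f = 21 h 6 min 37 s frame 7, i.e. 21:06:37;07.

21:06:37;07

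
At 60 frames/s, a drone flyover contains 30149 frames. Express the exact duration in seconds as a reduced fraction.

Running time = 30149 ÷ (60) = 30149 × 1/60 = 30149/60 s.

30149/60 seconds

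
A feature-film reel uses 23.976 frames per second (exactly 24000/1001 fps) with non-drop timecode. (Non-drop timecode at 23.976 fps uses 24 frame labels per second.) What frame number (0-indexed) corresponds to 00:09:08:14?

Total seconds to the label: (0 × 3600 + 9 × 60 + 8) = 548.
Frame index = 548 × 24 + 14 = 13166.

frame 13166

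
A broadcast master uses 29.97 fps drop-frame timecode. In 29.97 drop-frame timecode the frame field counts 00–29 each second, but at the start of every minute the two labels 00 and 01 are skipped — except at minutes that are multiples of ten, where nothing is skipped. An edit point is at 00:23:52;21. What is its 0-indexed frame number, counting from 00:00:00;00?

Complete 10-minute blocks: 2, each 17982 frames → 35964.
Remaining 3 whole minutes in the current block: 1800 + 2 × 1798 = 5396 frames.
Within the current minute: 52 × 30 + 21 − 2 = 1579 (labels ;00/;01 skipped at this minute). Total = 35964 + 5396 + 1579 = 42939.

42939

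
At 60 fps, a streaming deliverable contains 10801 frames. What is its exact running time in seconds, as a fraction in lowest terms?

Running time = 10801 ÷ (60) = 10801 × 1/60 = 10801/60 s.

10801/60 seconds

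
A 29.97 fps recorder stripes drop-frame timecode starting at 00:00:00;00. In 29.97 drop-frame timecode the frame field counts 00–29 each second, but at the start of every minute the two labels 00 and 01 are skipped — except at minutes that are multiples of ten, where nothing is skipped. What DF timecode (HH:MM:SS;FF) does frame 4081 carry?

00:02:16;05

Ten DF minutes hold 17982 frames, so frame 4081 lies in block 0 (frames 0–17981) with 4081 frames into that block.
The block's first minute is 1800 frames and the rest 1798 each; 4081 frames reaches minute 2, so 0 × 18 + 2 × 2 = 4 labels have been skipped so far.
Adding those back, label number 4081 + 4 = 4085 at 30 labels/s is 136 s + 5 f = 0 h 2 min 16 s frame 5, i.e. 00:02:16;05.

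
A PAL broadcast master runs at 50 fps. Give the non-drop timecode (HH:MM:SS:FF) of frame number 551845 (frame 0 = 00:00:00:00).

03:03:56:45

551845 ÷ 50 = 11036 full seconds, remainder 45 frames.
11036 s = 3 h 3 min 56 s.
Timecode: 03:03:56:45.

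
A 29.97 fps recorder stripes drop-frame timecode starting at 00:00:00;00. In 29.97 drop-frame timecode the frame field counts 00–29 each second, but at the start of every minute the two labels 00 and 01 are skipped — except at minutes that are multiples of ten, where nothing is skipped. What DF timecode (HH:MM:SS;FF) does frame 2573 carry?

00:01:25;25

Each 10-minute DF block holds 10 × 60 × 30 − 9 × 2 = 17982 frames. 2573 ÷ 17982 → 0 full blocks, remainder 2573.
Within the partial block the first minute is 1800 frames and each further minute 1798, so 1 further minute boundary passed. Total skipped labels = 18 × 0 + 2 × 1 = 2.
Non-drop label index = 2573 + 2 = 2575; at 30 labels/s that is 00:01:25:25, i.e. DF 00:01:25;25.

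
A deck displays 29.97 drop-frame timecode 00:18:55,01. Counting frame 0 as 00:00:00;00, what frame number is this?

As if non-drop at 30 labels/s: (0 × 3600 + 18 × 60 + 55) × 30 + 1 = 34051.
Minute boundaries passed: 18; those not divisible by 10: 18 − 1 = 17; dropped labels = 2 × 17 = 34.
Actual frame index = 34051 − 34 = 34017.

34017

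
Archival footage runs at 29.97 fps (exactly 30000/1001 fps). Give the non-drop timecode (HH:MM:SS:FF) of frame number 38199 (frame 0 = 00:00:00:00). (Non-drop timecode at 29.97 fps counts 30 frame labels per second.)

00:21:13:09

38199 ÷ 30 = 1273 full seconds, remainder 9 frames.
1273 s = 0 h 21 min 13 s.
Timecode: 00:21:13:09.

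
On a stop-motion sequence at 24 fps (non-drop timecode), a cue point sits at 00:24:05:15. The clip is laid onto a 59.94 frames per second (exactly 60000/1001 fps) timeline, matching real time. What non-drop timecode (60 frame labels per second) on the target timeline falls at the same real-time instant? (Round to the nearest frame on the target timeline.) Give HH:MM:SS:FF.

Source frame index: (0×3600 + 24×60 + 5) × 24 + 15 = 34695.
Real time: 34695 / (24) = 11565/8 s.
Target frame: (11565/8) × (60000/1001) = 86737500/1001 ≈ 86650.849 → 86651.
At 60 labels/s: frame 86651 → 00:24:04:11.

00:24:04:11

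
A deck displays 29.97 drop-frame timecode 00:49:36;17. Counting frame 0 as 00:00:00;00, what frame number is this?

89207

As if non-drop at 30 labels/s: (0 × 3600 + 49 × 60 + 36) × 30 + 17 = 89297.
Minute boundaries passed: 49; those not divisible by 10: 49 − 4 = 45; dropped labels = 2 × 45 = 90.
Actual frame index = 89297 − 90 = 89207.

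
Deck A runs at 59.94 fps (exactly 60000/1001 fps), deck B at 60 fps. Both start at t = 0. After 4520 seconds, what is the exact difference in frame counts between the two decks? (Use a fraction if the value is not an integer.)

271200/1001 frames

A emits 60000/1001 × 4520 = 271200000/1001 frames; B emits 60 × 4520 = 271200.
Difference = 271200/1001 frames (≈ 270.9291); B is ahead of A.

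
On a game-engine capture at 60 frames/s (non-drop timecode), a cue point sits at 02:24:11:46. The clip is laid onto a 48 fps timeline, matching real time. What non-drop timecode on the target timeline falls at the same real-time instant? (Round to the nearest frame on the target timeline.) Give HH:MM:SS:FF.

Source frame index: (2×3600 + 24×60 + 11) × 60 + 46 = 519106.
Real time: 519106 / (60) = 259553/30 s.
Target frame: (259553/30) × (48) = 2076424/5 ≈ 415284.800 → 415285.
At 48 labels/s: frame 415285 → 02:24:11:37.

02:24:11:37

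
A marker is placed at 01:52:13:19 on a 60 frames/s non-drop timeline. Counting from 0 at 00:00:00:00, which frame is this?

Total seconds to the label: (1 × 3600 + 52 × 60 + 13) = 6733.
Frame index = 6733 × 60 + 19 = 403999.

403999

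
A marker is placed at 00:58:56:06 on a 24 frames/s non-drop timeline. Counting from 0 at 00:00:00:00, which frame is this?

frame 84870

Total seconds to the label: (0 × 3600 + 58 × 60 + 56) = 3536.
Frame index = 3536 × 24 + 6 = 84870.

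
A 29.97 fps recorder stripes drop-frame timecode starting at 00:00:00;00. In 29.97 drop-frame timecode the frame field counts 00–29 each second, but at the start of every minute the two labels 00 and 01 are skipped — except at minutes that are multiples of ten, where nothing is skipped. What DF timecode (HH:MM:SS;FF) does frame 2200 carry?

00:01:13;12

Ten DF minutes hold 17982 frames, so frame 2200 lies in block 0 (frames 0–17981) with 2200 frames into that block.
The block's first minute is 1800 frames and the rest 1798 each; 2200 frames reaches minute 1, so 0 × 18 + 1 × 2 = 2 labels have been skipped so far.
Adding those back, label number 2200 + 2 = 2202 at 30 labels/s is 73 s + 12 f = 0 h 1 min 13 s frame 12, i.e. 00:01:13;12.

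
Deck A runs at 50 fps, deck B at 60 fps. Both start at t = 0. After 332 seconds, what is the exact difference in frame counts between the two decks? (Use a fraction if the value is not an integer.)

A emits 50 × 332 = 16600 frames; B emits 60 × 332 = 19920.
Difference = 3320 frames; B is ahead of A.

3320 frames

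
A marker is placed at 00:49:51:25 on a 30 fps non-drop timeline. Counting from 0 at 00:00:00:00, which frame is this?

Total seconds to the label: (0 × 3600 + 49 × 60 + 51) = 2991.
Frame index = 2991 × 30 + 25 = 89755.

frame 89755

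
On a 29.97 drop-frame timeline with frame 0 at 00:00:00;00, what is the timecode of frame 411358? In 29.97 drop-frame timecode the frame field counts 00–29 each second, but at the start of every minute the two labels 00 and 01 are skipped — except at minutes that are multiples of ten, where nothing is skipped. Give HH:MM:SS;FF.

03:48:45;20

Ten DF minutes hold 17982 frames, so frame 411358 lies in block 22 (frames 395604–413585) with 15754 frames into that block.
The block's first minute is 1800 frames and the rest 1798 each; 15754 frames reaches minute 8, so 22 × 18 + 8 × 2 = 412 labels have been skipped so far.
Adding those back, label number 411358 + 412 = 411770 at 30 labels/s is 13725 s + 20 f = 3 h 48 min 45 s frame 20, i.e. 03:48:45;20.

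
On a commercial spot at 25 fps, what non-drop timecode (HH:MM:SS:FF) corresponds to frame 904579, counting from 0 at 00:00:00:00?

10:03:03:04

904579 ÷ 25 = 36183 full seconds, remainder 4 frames.
36183 s = 10 h 3 min 3 s.
Timecode: 10:03:03:04.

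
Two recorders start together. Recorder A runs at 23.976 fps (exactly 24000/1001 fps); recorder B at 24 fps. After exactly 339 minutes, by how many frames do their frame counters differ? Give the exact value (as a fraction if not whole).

488160/1001 frames

339 min = 20340 s.
A emits 24000/1001 × 20340 = 488160000/1001 frames; B emits 24 × 20340 = 488160.
Difference = 488160/1001 frames (≈ 487.6723); B is ahead of A.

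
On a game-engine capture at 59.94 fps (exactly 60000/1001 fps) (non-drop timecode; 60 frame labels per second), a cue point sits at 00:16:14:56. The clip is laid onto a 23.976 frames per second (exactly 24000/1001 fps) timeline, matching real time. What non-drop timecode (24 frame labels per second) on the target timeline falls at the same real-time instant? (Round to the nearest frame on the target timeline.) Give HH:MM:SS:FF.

Source frame index: (0×3600 + 16×60 + 14) × 60 + 56 = 58496.
Real time: 58496 / (60000/1001) = 1829828/1875 s.
Target frame: (1829828/1875) × (24000/1001) = 116992/5 ≈ 23398.400 → 23398.
At 24 labels/s: frame 23398 → 00:16:14:22.

00:16:14:22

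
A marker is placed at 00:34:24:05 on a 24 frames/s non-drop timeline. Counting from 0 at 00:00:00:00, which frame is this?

Total seconds to the label: (0 × 3600 + 34 × 60 + 24) = 2064.
Frame index = 2064 × 24 + 5 = 49541.

frame 49541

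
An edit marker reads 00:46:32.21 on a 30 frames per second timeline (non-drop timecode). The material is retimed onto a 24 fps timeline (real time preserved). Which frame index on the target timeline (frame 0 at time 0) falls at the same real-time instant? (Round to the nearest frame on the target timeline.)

Source frame index: (0×3600 + 46×60 + 32) × 30 + 21 = 83781.
Real time: 83781 / (30) = 27927/10 s.
Target frame: (27927/10) × (24) = 335124/5 ≈ 67024.800 → 67025.

frame 67025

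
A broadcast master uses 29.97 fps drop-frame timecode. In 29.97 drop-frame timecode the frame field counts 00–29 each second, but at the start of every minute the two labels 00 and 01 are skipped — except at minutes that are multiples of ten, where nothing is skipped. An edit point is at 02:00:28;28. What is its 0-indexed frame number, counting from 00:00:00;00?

216652

Complete 10-minute blocks: 12, each 17982 frames → 215784.
Remaining 0 whole minutes in the current block: 0 frames.
Within the current minute: 28 × 30 + 28 = 868. Total = 215784 + 0 + 868 = 216652.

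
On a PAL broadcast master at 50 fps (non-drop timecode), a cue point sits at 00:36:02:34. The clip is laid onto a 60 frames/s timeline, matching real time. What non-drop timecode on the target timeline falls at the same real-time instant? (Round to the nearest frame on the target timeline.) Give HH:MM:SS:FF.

Source frame index: (0×3600 + 36×60 + 2) × 50 + 34 = 108134.
Real time: 108134 / (50) = 54067/25 s.
Target frame: (54067/25) × (60) = 648804/5 ≈ 129760.800 → 129761.
At 60 labels/s: frame 129761 → 00:36:02:41.

00:36:02:41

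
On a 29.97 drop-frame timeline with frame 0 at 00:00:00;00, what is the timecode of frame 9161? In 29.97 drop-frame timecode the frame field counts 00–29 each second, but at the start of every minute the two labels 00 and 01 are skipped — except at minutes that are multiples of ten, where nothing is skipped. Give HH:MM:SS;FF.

Ten DF minutes hold 17982 frames, so frame 9161 lies in block 0 (frames 0–17981) with 9161 frames into that block.
The block's first minute is 1800 frames and the rest 1798 each; 9161 frames reaches minute 5, so 0 × 18 + 5 × 2 = 10 labels have been skipped so far.
Adding those back, label number 9161 + 10 = 9171 at 30 labels/s is 305 s + 21 f = 0 h 5 min 5 s frame 21, i.e. 00:05:05;21.

00:05:05;21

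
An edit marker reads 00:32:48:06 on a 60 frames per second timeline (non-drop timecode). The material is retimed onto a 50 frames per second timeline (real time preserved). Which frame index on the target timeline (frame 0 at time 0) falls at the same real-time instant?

Source frame index: (0×3600 + 32×60 + 48) × 60 + 6 = 118086.
Real time: 118086 / (60) = 19681/10 s.
Target frame: (19681/10) × (50) = 98405.

frame 98405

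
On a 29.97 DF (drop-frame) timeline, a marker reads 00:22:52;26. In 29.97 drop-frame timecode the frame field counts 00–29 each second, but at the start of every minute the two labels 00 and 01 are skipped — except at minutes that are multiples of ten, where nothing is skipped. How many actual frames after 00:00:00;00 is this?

As if non-drop at 30 labels/s: (0 × 3600 + 22 × 60 + 52) × 30 + 26 = 41186.
Minute boundaries passed: 22; those not divisible by 10: 22 − 2 = 20; dropped labels = 2 × 20 = 40.
Actual frame index = 41186 − 40 = 41146.

41146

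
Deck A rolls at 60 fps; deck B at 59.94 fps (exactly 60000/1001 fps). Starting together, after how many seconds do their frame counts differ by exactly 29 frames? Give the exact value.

The gap grows by |60000/1001 − 60| = 60/1001 frames per second.
Time for a 29-frame gap: 29 ÷ (60/1001) = 29029/60 s.

29029/60 seconds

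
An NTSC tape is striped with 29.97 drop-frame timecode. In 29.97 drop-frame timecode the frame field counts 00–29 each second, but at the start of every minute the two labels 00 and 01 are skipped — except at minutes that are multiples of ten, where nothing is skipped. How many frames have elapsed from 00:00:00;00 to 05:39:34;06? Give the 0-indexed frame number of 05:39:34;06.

610614

Complete 10-minute blocks: 33, each 17982 frames → 593406.
Remaining 9 whole minutes in the current block: 1800 + 8 × 1798 = 16184 frames.
Within the current minute: 34 × 30 + 6 − 2 = 1024 (labels ;00/;01 skipped at this minute). Total = 593406 + 16184 + 1024 = 610614.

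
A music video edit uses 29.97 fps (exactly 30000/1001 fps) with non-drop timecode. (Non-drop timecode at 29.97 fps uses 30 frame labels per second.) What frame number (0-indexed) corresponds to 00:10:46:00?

frame 19380

Total seconds to the label: (0 × 3600 + 10 × 60 + 46) = 646.
Frame index = 646 × 30 + 0 = 19380.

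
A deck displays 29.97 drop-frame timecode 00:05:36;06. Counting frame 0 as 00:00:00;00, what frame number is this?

Complete 10-minute blocks: 0, each 17982 frames → 0.
Remaining 5 whole minutes in the current block: 1800 + 4 × 1798 = 8992 frames.
Within the current minute: 36 × 30 + 6 − 2 = 1084 (labels ;00/;01 skipped at this minute). Total = 0 + 8992 + 1084 = 10076.

10076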